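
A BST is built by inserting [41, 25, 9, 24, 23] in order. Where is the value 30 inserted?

Starting tree (level order): [41, 25, None, 9, None, None, 24, 23]
Insertion path: 41 -> 25
Result: insert 30 as right child of 25
Final tree (level order): [41, 25, None, 9, 30, None, 24, None, None, 23]


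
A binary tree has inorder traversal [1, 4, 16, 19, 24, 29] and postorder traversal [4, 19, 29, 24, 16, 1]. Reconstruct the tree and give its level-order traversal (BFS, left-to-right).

Inorder:   [1, 4, 16, 19, 24, 29]
Postorder: [4, 19, 29, 24, 16, 1]
Algorithm: postorder visits root last, so walk postorder right-to-left;
each value is the root of the current inorder slice — split it at that
value, recurse on the right subtree first, then the left.
Recursive splits:
  root=1; inorder splits into left=[], right=[4, 16, 19, 24, 29]
  root=16; inorder splits into left=[4], right=[19, 24, 29]
  root=24; inorder splits into left=[19], right=[29]
  root=29; inorder splits into left=[], right=[]
  root=19; inorder splits into left=[], right=[]
  root=4; inorder splits into left=[], right=[]
Reconstructed level-order: [1, 16, 4, 24, 19, 29]


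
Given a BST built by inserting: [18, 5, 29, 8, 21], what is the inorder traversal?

Tree insertion order: [18, 5, 29, 8, 21]
Tree (level-order array): [18, 5, 29, None, 8, 21]
Inorder traversal: [5, 8, 18, 21, 29]


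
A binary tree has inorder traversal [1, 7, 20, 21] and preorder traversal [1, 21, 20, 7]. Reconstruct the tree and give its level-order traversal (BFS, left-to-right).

Inorder:  [1, 7, 20, 21]
Preorder: [1, 21, 20, 7]
Algorithm: preorder visits root first, so consume preorder in order;
for each root, split the current inorder slice at that value into
left-subtree inorder and right-subtree inorder, then recurse.
Recursive splits:
  root=1; inorder splits into left=[], right=[7, 20, 21]
  root=21; inorder splits into left=[7, 20], right=[]
  root=20; inorder splits into left=[7], right=[]
  root=7; inorder splits into left=[], right=[]
Reconstructed level-order: [1, 21, 20, 7]


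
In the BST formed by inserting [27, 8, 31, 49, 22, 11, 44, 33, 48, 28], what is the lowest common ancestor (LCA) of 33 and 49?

Tree insertion order: [27, 8, 31, 49, 22, 11, 44, 33, 48, 28]
Tree (level-order array): [27, 8, 31, None, 22, 28, 49, 11, None, None, None, 44, None, None, None, 33, 48]
In a BST, the LCA of p=33, q=49 is the first node v on the
root-to-leaf path with p <= v <= q (go left if both < v, right if both > v).
Walk from root:
  at 27: both 33 and 49 > 27, go right
  at 31: both 33 and 49 > 31, go right
  at 49: 33 <= 49 <= 49, this is the LCA
LCA = 49


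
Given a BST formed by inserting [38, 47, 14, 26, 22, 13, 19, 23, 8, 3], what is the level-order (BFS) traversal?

Tree insertion order: [38, 47, 14, 26, 22, 13, 19, 23, 8, 3]
Tree (level-order array): [38, 14, 47, 13, 26, None, None, 8, None, 22, None, 3, None, 19, 23]
BFS from the root, enqueuing left then right child of each popped node:
  queue [38] -> pop 38, enqueue [14, 47], visited so far: [38]
  queue [14, 47] -> pop 14, enqueue [13, 26], visited so far: [38, 14]
  queue [47, 13, 26] -> pop 47, enqueue [none], visited so far: [38, 14, 47]
  queue [13, 26] -> pop 13, enqueue [8], visited so far: [38, 14, 47, 13]
  queue [26, 8] -> pop 26, enqueue [22], visited so far: [38, 14, 47, 13, 26]
  queue [8, 22] -> pop 8, enqueue [3], visited so far: [38, 14, 47, 13, 26, 8]
  queue [22, 3] -> pop 22, enqueue [19, 23], visited so far: [38, 14, 47, 13, 26, 8, 22]
  queue [3, 19, 23] -> pop 3, enqueue [none], visited so far: [38, 14, 47, 13, 26, 8, 22, 3]
  queue [19, 23] -> pop 19, enqueue [none], visited so far: [38, 14, 47, 13, 26, 8, 22, 3, 19]
  queue [23] -> pop 23, enqueue [none], visited so far: [38, 14, 47, 13, 26, 8, 22, 3, 19, 23]
Result: [38, 14, 47, 13, 26, 8, 22, 3, 19, 23]


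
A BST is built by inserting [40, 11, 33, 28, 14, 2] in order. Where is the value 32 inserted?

Starting tree (level order): [40, 11, None, 2, 33, None, None, 28, None, 14]
Insertion path: 40 -> 11 -> 33 -> 28
Result: insert 32 as right child of 28
Final tree (level order): [40, 11, None, 2, 33, None, None, 28, None, 14, 32]


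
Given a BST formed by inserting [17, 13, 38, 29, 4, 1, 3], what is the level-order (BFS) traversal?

Tree insertion order: [17, 13, 38, 29, 4, 1, 3]
Tree (level-order array): [17, 13, 38, 4, None, 29, None, 1, None, None, None, None, 3]
BFS from the root, enqueuing left then right child of each popped node:
  queue [17] -> pop 17, enqueue [13, 38], visited so far: [17]
  queue [13, 38] -> pop 13, enqueue [4], visited so far: [17, 13]
  queue [38, 4] -> pop 38, enqueue [29], visited so far: [17, 13, 38]
  queue [4, 29] -> pop 4, enqueue [1], visited so far: [17, 13, 38, 4]
  queue [29, 1] -> pop 29, enqueue [none], visited so far: [17, 13, 38, 4, 29]
  queue [1] -> pop 1, enqueue [3], visited so far: [17, 13, 38, 4, 29, 1]
  queue [3] -> pop 3, enqueue [none], visited so far: [17, 13, 38, 4, 29, 1, 3]
Result: [17, 13, 38, 4, 29, 1, 3]


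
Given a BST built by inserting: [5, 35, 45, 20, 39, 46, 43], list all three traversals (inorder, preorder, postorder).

Tree insertion order: [5, 35, 45, 20, 39, 46, 43]
Tree (level-order array): [5, None, 35, 20, 45, None, None, 39, 46, None, 43]
Inorder (L, root, R): [5, 20, 35, 39, 43, 45, 46]
Preorder (root, L, R): [5, 35, 20, 45, 39, 43, 46]
Postorder (L, R, root): [20, 43, 39, 46, 45, 35, 5]


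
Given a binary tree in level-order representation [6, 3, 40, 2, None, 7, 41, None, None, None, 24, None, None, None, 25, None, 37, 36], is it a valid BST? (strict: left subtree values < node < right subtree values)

Level-order array: [6, 3, 40, 2, None, 7, 41, None, None, None, 24, None, None, None, 25, None, 37, 36]
Validate using subtree bounds (lo, hi): at each node, require lo < value < hi,
then recurse left with hi=value and right with lo=value.
Preorder trace (stopping at first violation):
  at node 6 with bounds (-inf, +inf): OK
  at node 3 with bounds (-inf, 6): OK
  at node 2 with bounds (-inf, 3): OK
  at node 40 with bounds (6, +inf): OK
  at node 7 with bounds (6, 40): OK
  at node 24 with bounds (7, 40): OK
  at node 25 with bounds (24, 40): OK
  at node 37 with bounds (25, 40): OK
  at node 36 with bounds (25, 37): OK
  at node 41 with bounds (40, +inf): OK
No violation found at any node.
Result: Valid BST


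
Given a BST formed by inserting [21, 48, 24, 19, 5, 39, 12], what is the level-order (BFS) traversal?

Tree insertion order: [21, 48, 24, 19, 5, 39, 12]
Tree (level-order array): [21, 19, 48, 5, None, 24, None, None, 12, None, 39]
BFS from the root, enqueuing left then right child of each popped node:
  queue [21] -> pop 21, enqueue [19, 48], visited so far: [21]
  queue [19, 48] -> pop 19, enqueue [5], visited so far: [21, 19]
  queue [48, 5] -> pop 48, enqueue [24], visited so far: [21, 19, 48]
  queue [5, 24] -> pop 5, enqueue [12], visited so far: [21, 19, 48, 5]
  queue [24, 12] -> pop 24, enqueue [39], visited so far: [21, 19, 48, 5, 24]
  queue [12, 39] -> pop 12, enqueue [none], visited so far: [21, 19, 48, 5, 24, 12]
  queue [39] -> pop 39, enqueue [none], visited so far: [21, 19, 48, 5, 24, 12, 39]
Result: [21, 19, 48, 5, 24, 12, 39]


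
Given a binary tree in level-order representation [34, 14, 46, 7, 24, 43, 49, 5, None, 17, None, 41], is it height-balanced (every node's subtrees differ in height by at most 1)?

Tree (level-order array): [34, 14, 46, 7, 24, 43, 49, 5, None, 17, None, 41]
Definition: a tree is height-balanced if, at every node, |h(left) - h(right)| <= 1 (empty subtree has height -1).
Bottom-up per-node check:
  node 5: h_left=-1, h_right=-1, diff=0 [OK], height=0
  node 7: h_left=0, h_right=-1, diff=1 [OK], height=1
  node 17: h_left=-1, h_right=-1, diff=0 [OK], height=0
  node 24: h_left=0, h_right=-1, diff=1 [OK], height=1
  node 14: h_left=1, h_right=1, diff=0 [OK], height=2
  node 41: h_left=-1, h_right=-1, diff=0 [OK], height=0
  node 43: h_left=0, h_right=-1, diff=1 [OK], height=1
  node 49: h_left=-1, h_right=-1, diff=0 [OK], height=0
  node 46: h_left=1, h_right=0, diff=1 [OK], height=2
  node 34: h_left=2, h_right=2, diff=0 [OK], height=3
All nodes satisfy the balance condition.
Result: Balanced


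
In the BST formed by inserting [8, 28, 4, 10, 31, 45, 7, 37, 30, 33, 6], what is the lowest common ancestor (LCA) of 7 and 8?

Tree insertion order: [8, 28, 4, 10, 31, 45, 7, 37, 30, 33, 6]
Tree (level-order array): [8, 4, 28, None, 7, 10, 31, 6, None, None, None, 30, 45, None, None, None, None, 37, None, 33]
In a BST, the LCA of p=7, q=8 is the first node v on the
root-to-leaf path with p <= v <= q (go left if both < v, right if both > v).
Walk from root:
  at 8: 7 <= 8 <= 8, this is the LCA
LCA = 8


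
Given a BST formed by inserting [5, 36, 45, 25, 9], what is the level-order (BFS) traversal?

Tree insertion order: [5, 36, 45, 25, 9]
Tree (level-order array): [5, None, 36, 25, 45, 9]
BFS from the root, enqueuing left then right child of each popped node:
  queue [5] -> pop 5, enqueue [36], visited so far: [5]
  queue [36] -> pop 36, enqueue [25, 45], visited so far: [5, 36]
  queue [25, 45] -> pop 25, enqueue [9], visited so far: [5, 36, 25]
  queue [45, 9] -> pop 45, enqueue [none], visited so far: [5, 36, 25, 45]
  queue [9] -> pop 9, enqueue [none], visited so far: [5, 36, 25, 45, 9]
Result: [5, 36, 25, 45, 9]


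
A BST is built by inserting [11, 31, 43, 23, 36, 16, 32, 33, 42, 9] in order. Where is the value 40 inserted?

Starting tree (level order): [11, 9, 31, None, None, 23, 43, 16, None, 36, None, None, None, 32, 42, None, 33]
Insertion path: 11 -> 31 -> 43 -> 36 -> 42
Result: insert 40 as left child of 42
Final tree (level order): [11, 9, 31, None, None, 23, 43, 16, None, 36, None, None, None, 32, 42, None, 33, 40]


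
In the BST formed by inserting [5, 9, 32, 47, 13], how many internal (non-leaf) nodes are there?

Tree built from: [5, 9, 32, 47, 13]
Tree (level-order array): [5, None, 9, None, 32, 13, 47]
Rule: An internal node has at least one child.
Per-node child counts:
  node 5: 1 child(ren)
  node 9: 1 child(ren)
  node 32: 2 child(ren)
  node 13: 0 child(ren)
  node 47: 0 child(ren)
Matching nodes: [5, 9, 32]
Count of internal (non-leaf) nodes: 3


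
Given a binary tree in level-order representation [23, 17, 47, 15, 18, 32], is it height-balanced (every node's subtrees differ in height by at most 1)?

Tree (level-order array): [23, 17, 47, 15, 18, 32]
Definition: a tree is height-balanced if, at every node, |h(left) - h(right)| <= 1 (empty subtree has height -1).
Bottom-up per-node check:
  node 15: h_left=-1, h_right=-1, diff=0 [OK], height=0
  node 18: h_left=-1, h_right=-1, diff=0 [OK], height=0
  node 17: h_left=0, h_right=0, diff=0 [OK], height=1
  node 32: h_left=-1, h_right=-1, diff=0 [OK], height=0
  node 47: h_left=0, h_right=-1, diff=1 [OK], height=1
  node 23: h_left=1, h_right=1, diff=0 [OK], height=2
All nodes satisfy the balance condition.
Result: Balanced


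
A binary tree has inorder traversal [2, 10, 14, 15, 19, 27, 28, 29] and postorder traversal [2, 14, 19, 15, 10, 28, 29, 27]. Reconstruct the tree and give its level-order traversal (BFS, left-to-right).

Inorder:   [2, 10, 14, 15, 19, 27, 28, 29]
Postorder: [2, 14, 19, 15, 10, 28, 29, 27]
Algorithm: postorder visits root last, so walk postorder right-to-left;
each value is the root of the current inorder slice — split it at that
value, recurse on the right subtree first, then the left.
Recursive splits:
  root=27; inorder splits into left=[2, 10, 14, 15, 19], right=[28, 29]
  root=29; inorder splits into left=[28], right=[]
  root=28; inorder splits into left=[], right=[]
  root=10; inorder splits into left=[2], right=[14, 15, 19]
  root=15; inorder splits into left=[14], right=[19]
  root=19; inorder splits into left=[], right=[]
  root=14; inorder splits into left=[], right=[]
  root=2; inorder splits into left=[], right=[]
Reconstructed level-order: [27, 10, 29, 2, 15, 28, 14, 19]


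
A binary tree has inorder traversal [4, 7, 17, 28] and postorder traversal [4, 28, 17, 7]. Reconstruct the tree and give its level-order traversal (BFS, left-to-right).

Inorder:   [4, 7, 17, 28]
Postorder: [4, 28, 17, 7]
Algorithm: postorder visits root last, so walk postorder right-to-left;
each value is the root of the current inorder slice — split it at that
value, recurse on the right subtree first, then the left.
Recursive splits:
  root=7; inorder splits into left=[4], right=[17, 28]
  root=17; inorder splits into left=[], right=[28]
  root=28; inorder splits into left=[], right=[]
  root=4; inorder splits into left=[], right=[]
Reconstructed level-order: [7, 4, 17, 28]


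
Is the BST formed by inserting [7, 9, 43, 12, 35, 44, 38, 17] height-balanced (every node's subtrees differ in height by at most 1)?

Tree (level-order array): [7, None, 9, None, 43, 12, 44, None, 35, None, None, 17, 38]
Definition: a tree is height-balanced if, at every node, |h(left) - h(right)| <= 1 (empty subtree has height -1).
Bottom-up per-node check:
  node 17: h_left=-1, h_right=-1, diff=0 [OK], height=0
  node 38: h_left=-1, h_right=-1, diff=0 [OK], height=0
  node 35: h_left=0, h_right=0, diff=0 [OK], height=1
  node 12: h_left=-1, h_right=1, diff=2 [FAIL (|-1-1|=2 > 1)], height=2
  node 44: h_left=-1, h_right=-1, diff=0 [OK], height=0
  node 43: h_left=2, h_right=0, diff=2 [FAIL (|2-0|=2 > 1)], height=3
  node 9: h_left=-1, h_right=3, diff=4 [FAIL (|-1-3|=4 > 1)], height=4
  node 7: h_left=-1, h_right=4, diff=5 [FAIL (|-1-4|=5 > 1)], height=5
Node 12 violates the condition: |-1 - 1| = 2 > 1.
Result: Not balanced


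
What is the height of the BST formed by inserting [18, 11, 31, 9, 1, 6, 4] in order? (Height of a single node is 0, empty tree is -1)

Insertion order: [18, 11, 31, 9, 1, 6, 4]
Tree (level-order array): [18, 11, 31, 9, None, None, None, 1, None, None, 6, 4]
Compute height bottom-up (empty subtree = -1):
  height(4) = 1 + max(-1, -1) = 0
  height(6) = 1 + max(0, -1) = 1
  height(1) = 1 + max(-1, 1) = 2
  height(9) = 1 + max(2, -1) = 3
  height(11) = 1 + max(3, -1) = 4
  height(31) = 1 + max(-1, -1) = 0
  height(18) = 1 + max(4, 0) = 5
Height = 5


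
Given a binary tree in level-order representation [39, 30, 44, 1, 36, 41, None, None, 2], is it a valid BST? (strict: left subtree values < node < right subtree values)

Level-order array: [39, 30, 44, 1, 36, 41, None, None, 2]
Validate using subtree bounds (lo, hi): at each node, require lo < value < hi,
then recurse left with hi=value and right with lo=value.
Preorder trace (stopping at first violation):
  at node 39 with bounds (-inf, +inf): OK
  at node 30 with bounds (-inf, 39): OK
  at node 1 with bounds (-inf, 30): OK
  at node 2 with bounds (1, 30): OK
  at node 36 with bounds (30, 39): OK
  at node 44 with bounds (39, +inf): OK
  at node 41 with bounds (39, 44): OK
No violation found at any node.
Result: Valid BST


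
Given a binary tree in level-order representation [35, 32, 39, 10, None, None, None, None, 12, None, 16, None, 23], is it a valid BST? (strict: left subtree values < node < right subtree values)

Level-order array: [35, 32, 39, 10, None, None, None, None, 12, None, 16, None, 23]
Validate using subtree bounds (lo, hi): at each node, require lo < value < hi,
then recurse left with hi=value and right with lo=value.
Preorder trace (stopping at first violation):
  at node 35 with bounds (-inf, +inf): OK
  at node 32 with bounds (-inf, 35): OK
  at node 10 with bounds (-inf, 32): OK
  at node 12 with bounds (10, 32): OK
  at node 16 with bounds (12, 32): OK
  at node 23 with bounds (16, 32): OK
  at node 39 with bounds (35, +inf): OK
No violation found at any node.
Result: Valid BST


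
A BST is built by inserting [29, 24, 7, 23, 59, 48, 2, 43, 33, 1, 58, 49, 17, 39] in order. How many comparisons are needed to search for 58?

Search path for 58: 29 -> 59 -> 48 -> 58
Found: True
Comparisons: 4


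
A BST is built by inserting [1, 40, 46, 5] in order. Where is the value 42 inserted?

Starting tree (level order): [1, None, 40, 5, 46]
Insertion path: 1 -> 40 -> 46
Result: insert 42 as left child of 46
Final tree (level order): [1, None, 40, 5, 46, None, None, 42]


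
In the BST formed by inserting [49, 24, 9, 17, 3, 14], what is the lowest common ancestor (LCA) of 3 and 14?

Tree insertion order: [49, 24, 9, 17, 3, 14]
Tree (level-order array): [49, 24, None, 9, None, 3, 17, None, None, 14]
In a BST, the LCA of p=3, q=14 is the first node v on the
root-to-leaf path with p <= v <= q (go left if both < v, right if both > v).
Walk from root:
  at 49: both 3 and 14 < 49, go left
  at 24: both 3 and 14 < 24, go left
  at 9: 3 <= 9 <= 14, this is the LCA
LCA = 9


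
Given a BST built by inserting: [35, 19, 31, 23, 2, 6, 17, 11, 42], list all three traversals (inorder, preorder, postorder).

Tree insertion order: [35, 19, 31, 23, 2, 6, 17, 11, 42]
Tree (level-order array): [35, 19, 42, 2, 31, None, None, None, 6, 23, None, None, 17, None, None, 11]
Inorder (L, root, R): [2, 6, 11, 17, 19, 23, 31, 35, 42]
Preorder (root, L, R): [35, 19, 2, 6, 17, 11, 31, 23, 42]
Postorder (L, R, root): [11, 17, 6, 2, 23, 31, 19, 42, 35]


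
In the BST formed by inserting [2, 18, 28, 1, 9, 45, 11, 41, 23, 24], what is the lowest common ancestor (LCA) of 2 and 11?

Tree insertion order: [2, 18, 28, 1, 9, 45, 11, 41, 23, 24]
Tree (level-order array): [2, 1, 18, None, None, 9, 28, None, 11, 23, 45, None, None, None, 24, 41]
In a BST, the LCA of p=2, q=11 is the first node v on the
root-to-leaf path with p <= v <= q (go left if both < v, right if both > v).
Walk from root:
  at 2: 2 <= 2 <= 11, this is the LCA
LCA = 2


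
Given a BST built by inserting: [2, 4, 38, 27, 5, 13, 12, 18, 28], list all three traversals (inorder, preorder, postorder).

Tree insertion order: [2, 4, 38, 27, 5, 13, 12, 18, 28]
Tree (level-order array): [2, None, 4, None, 38, 27, None, 5, 28, None, 13, None, None, 12, 18]
Inorder (L, root, R): [2, 4, 5, 12, 13, 18, 27, 28, 38]
Preorder (root, L, R): [2, 4, 38, 27, 5, 13, 12, 18, 28]
Postorder (L, R, root): [12, 18, 13, 5, 28, 27, 38, 4, 2]


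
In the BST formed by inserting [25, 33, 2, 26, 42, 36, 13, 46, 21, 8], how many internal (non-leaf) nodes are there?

Tree built from: [25, 33, 2, 26, 42, 36, 13, 46, 21, 8]
Tree (level-order array): [25, 2, 33, None, 13, 26, 42, 8, 21, None, None, 36, 46]
Rule: An internal node has at least one child.
Per-node child counts:
  node 25: 2 child(ren)
  node 2: 1 child(ren)
  node 13: 2 child(ren)
  node 8: 0 child(ren)
  node 21: 0 child(ren)
  node 33: 2 child(ren)
  node 26: 0 child(ren)
  node 42: 2 child(ren)
  node 36: 0 child(ren)
  node 46: 0 child(ren)
Matching nodes: [25, 2, 13, 33, 42]
Count of internal (non-leaf) nodes: 5


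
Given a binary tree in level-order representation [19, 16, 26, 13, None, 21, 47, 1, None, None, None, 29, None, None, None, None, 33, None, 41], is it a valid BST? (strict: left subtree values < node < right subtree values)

Level-order array: [19, 16, 26, 13, None, 21, 47, 1, None, None, None, 29, None, None, None, None, 33, None, 41]
Validate using subtree bounds (lo, hi): at each node, require lo < value < hi,
then recurse left with hi=value and right with lo=value.
Preorder trace (stopping at first violation):
  at node 19 with bounds (-inf, +inf): OK
  at node 16 with bounds (-inf, 19): OK
  at node 13 with bounds (-inf, 16): OK
  at node 1 with bounds (-inf, 13): OK
  at node 26 with bounds (19, +inf): OK
  at node 21 with bounds (19, 26): OK
  at node 47 with bounds (26, +inf): OK
  at node 29 with bounds (26, 47): OK
  at node 33 with bounds (29, 47): OK
  at node 41 with bounds (33, 47): OK
No violation found at any node.
Result: Valid BST


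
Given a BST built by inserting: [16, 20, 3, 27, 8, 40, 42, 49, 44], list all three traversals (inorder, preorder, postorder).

Tree insertion order: [16, 20, 3, 27, 8, 40, 42, 49, 44]
Tree (level-order array): [16, 3, 20, None, 8, None, 27, None, None, None, 40, None, 42, None, 49, 44]
Inorder (L, root, R): [3, 8, 16, 20, 27, 40, 42, 44, 49]
Preorder (root, L, R): [16, 3, 8, 20, 27, 40, 42, 49, 44]
Postorder (L, R, root): [8, 3, 44, 49, 42, 40, 27, 20, 16]


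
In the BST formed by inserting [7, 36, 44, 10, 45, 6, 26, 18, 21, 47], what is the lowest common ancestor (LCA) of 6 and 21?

Tree insertion order: [7, 36, 44, 10, 45, 6, 26, 18, 21, 47]
Tree (level-order array): [7, 6, 36, None, None, 10, 44, None, 26, None, 45, 18, None, None, 47, None, 21]
In a BST, the LCA of p=6, q=21 is the first node v on the
root-to-leaf path with p <= v <= q (go left if both < v, right if both > v).
Walk from root:
  at 7: 6 <= 7 <= 21, this is the LCA
LCA = 7


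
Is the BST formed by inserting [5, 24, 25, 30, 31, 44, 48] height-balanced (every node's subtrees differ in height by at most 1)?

Tree (level-order array): [5, None, 24, None, 25, None, 30, None, 31, None, 44, None, 48]
Definition: a tree is height-balanced if, at every node, |h(left) - h(right)| <= 1 (empty subtree has height -1).
Bottom-up per-node check:
  node 48: h_left=-1, h_right=-1, diff=0 [OK], height=0
  node 44: h_left=-1, h_right=0, diff=1 [OK], height=1
  node 31: h_left=-1, h_right=1, diff=2 [FAIL (|-1-1|=2 > 1)], height=2
  node 30: h_left=-1, h_right=2, diff=3 [FAIL (|-1-2|=3 > 1)], height=3
  node 25: h_left=-1, h_right=3, diff=4 [FAIL (|-1-3|=4 > 1)], height=4
  node 24: h_left=-1, h_right=4, diff=5 [FAIL (|-1-4|=5 > 1)], height=5
  node 5: h_left=-1, h_right=5, diff=6 [FAIL (|-1-5|=6 > 1)], height=6
Node 31 violates the condition: |-1 - 1| = 2 > 1.
Result: Not balanced


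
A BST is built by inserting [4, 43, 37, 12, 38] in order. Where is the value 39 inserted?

Starting tree (level order): [4, None, 43, 37, None, 12, 38]
Insertion path: 4 -> 43 -> 37 -> 38
Result: insert 39 as right child of 38
Final tree (level order): [4, None, 43, 37, None, 12, 38, None, None, None, 39]


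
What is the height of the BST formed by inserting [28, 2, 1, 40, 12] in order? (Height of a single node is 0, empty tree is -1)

Insertion order: [28, 2, 1, 40, 12]
Tree (level-order array): [28, 2, 40, 1, 12]
Compute height bottom-up (empty subtree = -1):
  height(1) = 1 + max(-1, -1) = 0
  height(12) = 1 + max(-1, -1) = 0
  height(2) = 1 + max(0, 0) = 1
  height(40) = 1 + max(-1, -1) = 0
  height(28) = 1 + max(1, 0) = 2
Height = 2


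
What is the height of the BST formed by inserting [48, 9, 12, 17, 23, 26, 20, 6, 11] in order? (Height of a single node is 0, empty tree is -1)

Insertion order: [48, 9, 12, 17, 23, 26, 20, 6, 11]
Tree (level-order array): [48, 9, None, 6, 12, None, None, 11, 17, None, None, None, 23, 20, 26]
Compute height bottom-up (empty subtree = -1):
  height(6) = 1 + max(-1, -1) = 0
  height(11) = 1 + max(-1, -1) = 0
  height(20) = 1 + max(-1, -1) = 0
  height(26) = 1 + max(-1, -1) = 0
  height(23) = 1 + max(0, 0) = 1
  height(17) = 1 + max(-1, 1) = 2
  height(12) = 1 + max(0, 2) = 3
  height(9) = 1 + max(0, 3) = 4
  height(48) = 1 + max(4, -1) = 5
Height = 5


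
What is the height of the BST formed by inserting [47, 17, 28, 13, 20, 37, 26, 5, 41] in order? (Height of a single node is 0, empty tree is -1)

Insertion order: [47, 17, 28, 13, 20, 37, 26, 5, 41]
Tree (level-order array): [47, 17, None, 13, 28, 5, None, 20, 37, None, None, None, 26, None, 41]
Compute height bottom-up (empty subtree = -1):
  height(5) = 1 + max(-1, -1) = 0
  height(13) = 1 + max(0, -1) = 1
  height(26) = 1 + max(-1, -1) = 0
  height(20) = 1 + max(-1, 0) = 1
  height(41) = 1 + max(-1, -1) = 0
  height(37) = 1 + max(-1, 0) = 1
  height(28) = 1 + max(1, 1) = 2
  height(17) = 1 + max(1, 2) = 3
  height(47) = 1 + max(3, -1) = 4
Height = 4


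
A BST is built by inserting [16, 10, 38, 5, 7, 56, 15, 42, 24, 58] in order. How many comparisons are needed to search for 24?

Search path for 24: 16 -> 38 -> 24
Found: True
Comparisons: 3


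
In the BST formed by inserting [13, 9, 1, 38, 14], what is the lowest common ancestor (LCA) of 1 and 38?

Tree insertion order: [13, 9, 1, 38, 14]
Tree (level-order array): [13, 9, 38, 1, None, 14]
In a BST, the LCA of p=1, q=38 is the first node v on the
root-to-leaf path with p <= v <= q (go left if both < v, right if both > v).
Walk from root:
  at 13: 1 <= 13 <= 38, this is the LCA
LCA = 13


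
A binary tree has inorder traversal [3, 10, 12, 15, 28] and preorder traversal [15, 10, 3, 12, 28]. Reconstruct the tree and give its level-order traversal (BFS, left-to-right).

Inorder:  [3, 10, 12, 15, 28]
Preorder: [15, 10, 3, 12, 28]
Algorithm: preorder visits root first, so consume preorder in order;
for each root, split the current inorder slice at that value into
left-subtree inorder and right-subtree inorder, then recurse.
Recursive splits:
  root=15; inorder splits into left=[3, 10, 12], right=[28]
  root=10; inorder splits into left=[3], right=[12]
  root=3; inorder splits into left=[], right=[]
  root=12; inorder splits into left=[], right=[]
  root=28; inorder splits into left=[], right=[]
Reconstructed level-order: [15, 10, 28, 3, 12]


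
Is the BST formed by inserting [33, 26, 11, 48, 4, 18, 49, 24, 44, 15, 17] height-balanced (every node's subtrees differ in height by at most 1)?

Tree (level-order array): [33, 26, 48, 11, None, 44, 49, 4, 18, None, None, None, None, None, None, 15, 24, None, 17]
Definition: a tree is height-balanced if, at every node, |h(left) - h(right)| <= 1 (empty subtree has height -1).
Bottom-up per-node check:
  node 4: h_left=-1, h_right=-1, diff=0 [OK], height=0
  node 17: h_left=-1, h_right=-1, diff=0 [OK], height=0
  node 15: h_left=-1, h_right=0, diff=1 [OK], height=1
  node 24: h_left=-1, h_right=-1, diff=0 [OK], height=0
  node 18: h_left=1, h_right=0, diff=1 [OK], height=2
  node 11: h_left=0, h_right=2, diff=2 [FAIL (|0-2|=2 > 1)], height=3
  node 26: h_left=3, h_right=-1, diff=4 [FAIL (|3--1|=4 > 1)], height=4
  node 44: h_left=-1, h_right=-1, diff=0 [OK], height=0
  node 49: h_left=-1, h_right=-1, diff=0 [OK], height=0
  node 48: h_left=0, h_right=0, diff=0 [OK], height=1
  node 33: h_left=4, h_right=1, diff=3 [FAIL (|4-1|=3 > 1)], height=5
Node 11 violates the condition: |0 - 2| = 2 > 1.
Result: Not balanced


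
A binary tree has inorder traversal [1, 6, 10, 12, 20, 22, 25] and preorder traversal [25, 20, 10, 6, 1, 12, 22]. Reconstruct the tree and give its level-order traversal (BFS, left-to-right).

Inorder:  [1, 6, 10, 12, 20, 22, 25]
Preorder: [25, 20, 10, 6, 1, 12, 22]
Algorithm: preorder visits root first, so consume preorder in order;
for each root, split the current inorder slice at that value into
left-subtree inorder and right-subtree inorder, then recurse.
Recursive splits:
  root=25; inorder splits into left=[1, 6, 10, 12, 20, 22], right=[]
  root=20; inorder splits into left=[1, 6, 10, 12], right=[22]
  root=10; inorder splits into left=[1, 6], right=[12]
  root=6; inorder splits into left=[1], right=[]
  root=1; inorder splits into left=[], right=[]
  root=12; inorder splits into left=[], right=[]
  root=22; inorder splits into left=[], right=[]
Reconstructed level-order: [25, 20, 10, 22, 6, 12, 1]


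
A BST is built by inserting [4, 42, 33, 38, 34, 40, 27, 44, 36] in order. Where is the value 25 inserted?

Starting tree (level order): [4, None, 42, 33, 44, 27, 38, None, None, None, None, 34, 40, None, 36]
Insertion path: 4 -> 42 -> 33 -> 27
Result: insert 25 as left child of 27
Final tree (level order): [4, None, 42, 33, 44, 27, 38, None, None, 25, None, 34, 40, None, None, None, 36]


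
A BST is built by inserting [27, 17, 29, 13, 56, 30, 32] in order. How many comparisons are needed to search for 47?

Search path for 47: 27 -> 29 -> 56 -> 30 -> 32
Found: False
Comparisons: 5


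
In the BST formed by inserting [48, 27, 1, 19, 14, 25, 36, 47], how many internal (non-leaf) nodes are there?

Tree built from: [48, 27, 1, 19, 14, 25, 36, 47]
Tree (level-order array): [48, 27, None, 1, 36, None, 19, None, 47, 14, 25]
Rule: An internal node has at least one child.
Per-node child counts:
  node 48: 1 child(ren)
  node 27: 2 child(ren)
  node 1: 1 child(ren)
  node 19: 2 child(ren)
  node 14: 0 child(ren)
  node 25: 0 child(ren)
  node 36: 1 child(ren)
  node 47: 0 child(ren)
Matching nodes: [48, 27, 1, 19, 36]
Count of internal (non-leaf) nodes: 5


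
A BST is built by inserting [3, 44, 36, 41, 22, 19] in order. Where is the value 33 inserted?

Starting tree (level order): [3, None, 44, 36, None, 22, 41, 19]
Insertion path: 3 -> 44 -> 36 -> 22
Result: insert 33 as right child of 22
Final tree (level order): [3, None, 44, 36, None, 22, 41, 19, 33]


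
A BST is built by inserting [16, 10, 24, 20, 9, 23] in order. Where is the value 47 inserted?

Starting tree (level order): [16, 10, 24, 9, None, 20, None, None, None, None, 23]
Insertion path: 16 -> 24
Result: insert 47 as right child of 24
Final tree (level order): [16, 10, 24, 9, None, 20, 47, None, None, None, 23]


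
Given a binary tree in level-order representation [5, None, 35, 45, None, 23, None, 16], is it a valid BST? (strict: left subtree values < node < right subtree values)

Level-order array: [5, None, 35, 45, None, 23, None, 16]
Validate using subtree bounds (lo, hi): at each node, require lo < value < hi,
then recurse left with hi=value and right with lo=value.
Preorder trace (stopping at first violation):
  at node 5 with bounds (-inf, +inf): OK
  at node 35 with bounds (5, +inf): OK
  at node 45 with bounds (5, 35): VIOLATION
Node 45 violates its bound: not (5 < 45 < 35).
Result: Not a valid BST


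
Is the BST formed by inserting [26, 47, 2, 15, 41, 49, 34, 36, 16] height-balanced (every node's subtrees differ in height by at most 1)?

Tree (level-order array): [26, 2, 47, None, 15, 41, 49, None, 16, 34, None, None, None, None, None, None, 36]
Definition: a tree is height-balanced if, at every node, |h(left) - h(right)| <= 1 (empty subtree has height -1).
Bottom-up per-node check:
  node 16: h_left=-1, h_right=-1, diff=0 [OK], height=0
  node 15: h_left=-1, h_right=0, diff=1 [OK], height=1
  node 2: h_left=-1, h_right=1, diff=2 [FAIL (|-1-1|=2 > 1)], height=2
  node 36: h_left=-1, h_right=-1, diff=0 [OK], height=0
  node 34: h_left=-1, h_right=0, diff=1 [OK], height=1
  node 41: h_left=1, h_right=-1, diff=2 [FAIL (|1--1|=2 > 1)], height=2
  node 49: h_left=-1, h_right=-1, diff=0 [OK], height=0
  node 47: h_left=2, h_right=0, diff=2 [FAIL (|2-0|=2 > 1)], height=3
  node 26: h_left=2, h_right=3, diff=1 [OK], height=4
Node 2 violates the condition: |-1 - 1| = 2 > 1.
Result: Not balanced


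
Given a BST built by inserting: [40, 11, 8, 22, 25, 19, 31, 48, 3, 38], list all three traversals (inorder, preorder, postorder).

Tree insertion order: [40, 11, 8, 22, 25, 19, 31, 48, 3, 38]
Tree (level-order array): [40, 11, 48, 8, 22, None, None, 3, None, 19, 25, None, None, None, None, None, 31, None, 38]
Inorder (L, root, R): [3, 8, 11, 19, 22, 25, 31, 38, 40, 48]
Preorder (root, L, R): [40, 11, 8, 3, 22, 19, 25, 31, 38, 48]
Postorder (L, R, root): [3, 8, 19, 38, 31, 25, 22, 11, 48, 40]


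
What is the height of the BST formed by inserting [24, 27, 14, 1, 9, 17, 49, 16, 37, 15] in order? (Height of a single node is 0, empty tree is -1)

Insertion order: [24, 27, 14, 1, 9, 17, 49, 16, 37, 15]
Tree (level-order array): [24, 14, 27, 1, 17, None, 49, None, 9, 16, None, 37, None, None, None, 15]
Compute height bottom-up (empty subtree = -1):
  height(9) = 1 + max(-1, -1) = 0
  height(1) = 1 + max(-1, 0) = 1
  height(15) = 1 + max(-1, -1) = 0
  height(16) = 1 + max(0, -1) = 1
  height(17) = 1 + max(1, -1) = 2
  height(14) = 1 + max(1, 2) = 3
  height(37) = 1 + max(-1, -1) = 0
  height(49) = 1 + max(0, -1) = 1
  height(27) = 1 + max(-1, 1) = 2
  height(24) = 1 + max(3, 2) = 4
Height = 4


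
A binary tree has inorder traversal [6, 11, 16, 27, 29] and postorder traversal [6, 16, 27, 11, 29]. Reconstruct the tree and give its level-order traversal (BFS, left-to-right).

Inorder:   [6, 11, 16, 27, 29]
Postorder: [6, 16, 27, 11, 29]
Algorithm: postorder visits root last, so walk postorder right-to-left;
each value is the root of the current inorder slice — split it at that
value, recurse on the right subtree first, then the left.
Recursive splits:
  root=29; inorder splits into left=[6, 11, 16, 27], right=[]
  root=11; inorder splits into left=[6], right=[16, 27]
  root=27; inorder splits into left=[16], right=[]
  root=16; inorder splits into left=[], right=[]
  root=6; inorder splits into left=[], right=[]
Reconstructed level-order: [29, 11, 6, 27, 16]


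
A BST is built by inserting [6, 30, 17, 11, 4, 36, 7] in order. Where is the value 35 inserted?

Starting tree (level order): [6, 4, 30, None, None, 17, 36, 11, None, None, None, 7]
Insertion path: 6 -> 30 -> 36
Result: insert 35 as left child of 36
Final tree (level order): [6, 4, 30, None, None, 17, 36, 11, None, 35, None, 7]


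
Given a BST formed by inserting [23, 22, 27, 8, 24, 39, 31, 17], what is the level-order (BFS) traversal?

Tree insertion order: [23, 22, 27, 8, 24, 39, 31, 17]
Tree (level-order array): [23, 22, 27, 8, None, 24, 39, None, 17, None, None, 31]
BFS from the root, enqueuing left then right child of each popped node:
  queue [23] -> pop 23, enqueue [22, 27], visited so far: [23]
  queue [22, 27] -> pop 22, enqueue [8], visited so far: [23, 22]
  queue [27, 8] -> pop 27, enqueue [24, 39], visited so far: [23, 22, 27]
  queue [8, 24, 39] -> pop 8, enqueue [17], visited so far: [23, 22, 27, 8]
  queue [24, 39, 17] -> pop 24, enqueue [none], visited so far: [23, 22, 27, 8, 24]
  queue [39, 17] -> pop 39, enqueue [31], visited so far: [23, 22, 27, 8, 24, 39]
  queue [17, 31] -> pop 17, enqueue [none], visited so far: [23, 22, 27, 8, 24, 39, 17]
  queue [31] -> pop 31, enqueue [none], visited so far: [23, 22, 27, 8, 24, 39, 17, 31]
Result: [23, 22, 27, 8, 24, 39, 17, 31]


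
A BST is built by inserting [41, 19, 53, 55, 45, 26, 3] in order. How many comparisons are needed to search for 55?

Search path for 55: 41 -> 53 -> 55
Found: True
Comparisons: 3


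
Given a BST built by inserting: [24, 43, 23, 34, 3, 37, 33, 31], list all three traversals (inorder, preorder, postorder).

Tree insertion order: [24, 43, 23, 34, 3, 37, 33, 31]
Tree (level-order array): [24, 23, 43, 3, None, 34, None, None, None, 33, 37, 31]
Inorder (L, root, R): [3, 23, 24, 31, 33, 34, 37, 43]
Preorder (root, L, R): [24, 23, 3, 43, 34, 33, 31, 37]
Postorder (L, R, root): [3, 23, 31, 33, 37, 34, 43, 24]


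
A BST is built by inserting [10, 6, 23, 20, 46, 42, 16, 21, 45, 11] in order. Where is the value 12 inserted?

Starting tree (level order): [10, 6, 23, None, None, 20, 46, 16, 21, 42, None, 11, None, None, None, None, 45]
Insertion path: 10 -> 23 -> 20 -> 16 -> 11
Result: insert 12 as right child of 11
Final tree (level order): [10, 6, 23, None, None, 20, 46, 16, 21, 42, None, 11, None, None, None, None, 45, None, 12]


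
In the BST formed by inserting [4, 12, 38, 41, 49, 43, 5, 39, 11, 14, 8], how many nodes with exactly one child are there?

Tree built from: [4, 12, 38, 41, 49, 43, 5, 39, 11, 14, 8]
Tree (level-order array): [4, None, 12, 5, 38, None, 11, 14, 41, 8, None, None, None, 39, 49, None, None, None, None, 43]
Rule: These are nodes with exactly 1 non-null child.
Per-node child counts:
  node 4: 1 child(ren)
  node 12: 2 child(ren)
  node 5: 1 child(ren)
  node 11: 1 child(ren)
  node 8: 0 child(ren)
  node 38: 2 child(ren)
  node 14: 0 child(ren)
  node 41: 2 child(ren)
  node 39: 0 child(ren)
  node 49: 1 child(ren)
  node 43: 0 child(ren)
Matching nodes: [4, 5, 11, 49]
Count of nodes with exactly one child: 4


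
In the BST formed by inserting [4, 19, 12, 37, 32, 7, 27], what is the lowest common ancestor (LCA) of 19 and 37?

Tree insertion order: [4, 19, 12, 37, 32, 7, 27]
Tree (level-order array): [4, None, 19, 12, 37, 7, None, 32, None, None, None, 27]
In a BST, the LCA of p=19, q=37 is the first node v on the
root-to-leaf path with p <= v <= q (go left if both < v, right if both > v).
Walk from root:
  at 4: both 19 and 37 > 4, go right
  at 19: 19 <= 19 <= 37, this is the LCA
LCA = 19


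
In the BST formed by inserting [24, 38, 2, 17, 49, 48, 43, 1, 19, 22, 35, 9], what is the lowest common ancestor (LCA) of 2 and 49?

Tree insertion order: [24, 38, 2, 17, 49, 48, 43, 1, 19, 22, 35, 9]
Tree (level-order array): [24, 2, 38, 1, 17, 35, 49, None, None, 9, 19, None, None, 48, None, None, None, None, 22, 43]
In a BST, the LCA of p=2, q=49 is the first node v on the
root-to-leaf path with p <= v <= q (go left if both < v, right if both > v).
Walk from root:
  at 24: 2 <= 24 <= 49, this is the LCA
LCA = 24


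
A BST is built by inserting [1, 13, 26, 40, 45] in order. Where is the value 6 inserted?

Starting tree (level order): [1, None, 13, None, 26, None, 40, None, 45]
Insertion path: 1 -> 13
Result: insert 6 as left child of 13
Final tree (level order): [1, None, 13, 6, 26, None, None, None, 40, None, 45]


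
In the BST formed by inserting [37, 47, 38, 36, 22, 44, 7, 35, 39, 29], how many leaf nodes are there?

Tree built from: [37, 47, 38, 36, 22, 44, 7, 35, 39, 29]
Tree (level-order array): [37, 36, 47, 22, None, 38, None, 7, 35, None, 44, None, None, 29, None, 39]
Rule: A leaf has 0 children.
Per-node child counts:
  node 37: 2 child(ren)
  node 36: 1 child(ren)
  node 22: 2 child(ren)
  node 7: 0 child(ren)
  node 35: 1 child(ren)
  node 29: 0 child(ren)
  node 47: 1 child(ren)
  node 38: 1 child(ren)
  node 44: 1 child(ren)
  node 39: 0 child(ren)
Matching nodes: [7, 29, 39]
Count of leaf nodes: 3


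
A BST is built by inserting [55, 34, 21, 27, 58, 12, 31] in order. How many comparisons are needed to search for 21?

Search path for 21: 55 -> 34 -> 21
Found: True
Comparisons: 3


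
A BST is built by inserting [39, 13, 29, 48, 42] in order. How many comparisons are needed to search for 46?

Search path for 46: 39 -> 48 -> 42
Found: False
Comparisons: 3


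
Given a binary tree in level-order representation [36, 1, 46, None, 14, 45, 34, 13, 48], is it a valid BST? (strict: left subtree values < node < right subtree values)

Level-order array: [36, 1, 46, None, 14, 45, 34, 13, 48]
Validate using subtree bounds (lo, hi): at each node, require lo < value < hi,
then recurse left with hi=value and right with lo=value.
Preorder trace (stopping at first violation):
  at node 36 with bounds (-inf, +inf): OK
  at node 1 with bounds (-inf, 36): OK
  at node 14 with bounds (1, 36): OK
  at node 13 with bounds (1, 14): OK
  at node 48 with bounds (14, 36): VIOLATION
Node 48 violates its bound: not (14 < 48 < 36).
Result: Not a valid BST


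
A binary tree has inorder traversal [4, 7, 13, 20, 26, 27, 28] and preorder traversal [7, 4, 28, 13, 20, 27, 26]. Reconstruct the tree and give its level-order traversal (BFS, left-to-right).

Inorder:  [4, 7, 13, 20, 26, 27, 28]
Preorder: [7, 4, 28, 13, 20, 27, 26]
Algorithm: preorder visits root first, so consume preorder in order;
for each root, split the current inorder slice at that value into
left-subtree inorder and right-subtree inorder, then recurse.
Recursive splits:
  root=7; inorder splits into left=[4], right=[13, 20, 26, 27, 28]
  root=4; inorder splits into left=[], right=[]
  root=28; inorder splits into left=[13, 20, 26, 27], right=[]
  root=13; inorder splits into left=[], right=[20, 26, 27]
  root=20; inorder splits into left=[], right=[26, 27]
  root=27; inorder splits into left=[26], right=[]
  root=26; inorder splits into left=[], right=[]
Reconstructed level-order: [7, 4, 28, 13, 20, 27, 26]


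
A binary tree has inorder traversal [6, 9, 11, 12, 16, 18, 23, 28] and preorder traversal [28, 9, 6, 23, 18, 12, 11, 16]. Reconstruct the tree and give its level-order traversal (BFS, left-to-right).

Inorder:  [6, 9, 11, 12, 16, 18, 23, 28]
Preorder: [28, 9, 6, 23, 18, 12, 11, 16]
Algorithm: preorder visits root first, so consume preorder in order;
for each root, split the current inorder slice at that value into
left-subtree inorder and right-subtree inorder, then recurse.
Recursive splits:
  root=28; inorder splits into left=[6, 9, 11, 12, 16, 18, 23], right=[]
  root=9; inorder splits into left=[6], right=[11, 12, 16, 18, 23]
  root=6; inorder splits into left=[], right=[]
  root=23; inorder splits into left=[11, 12, 16, 18], right=[]
  root=18; inorder splits into left=[11, 12, 16], right=[]
  root=12; inorder splits into left=[11], right=[16]
  root=11; inorder splits into left=[], right=[]
  root=16; inorder splits into left=[], right=[]
Reconstructed level-order: [28, 9, 6, 23, 18, 12, 11, 16]
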